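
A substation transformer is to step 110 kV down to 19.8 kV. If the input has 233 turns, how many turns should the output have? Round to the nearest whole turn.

N_out/N_in = V_out/V_in, so N_out = 233 × 19800/110000 = 41.9 ≈ 42 turns.

N_out = 42 turns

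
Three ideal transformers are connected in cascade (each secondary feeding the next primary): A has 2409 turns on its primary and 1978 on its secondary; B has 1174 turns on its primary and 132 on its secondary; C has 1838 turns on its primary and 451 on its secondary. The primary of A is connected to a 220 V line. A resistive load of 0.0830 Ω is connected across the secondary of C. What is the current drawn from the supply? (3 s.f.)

I_supply ≈ 1.36 A

After A: V = 220.00 × 1978/2409 = 180.64 V.
After B: V = 180.64 × 132/1174 = 20.310 V.
After C: V = 20.310 × 451/1838 = 4.9837 V.
I_load = 4.9837/0.0830 = 60.044 A, so P_out = 4.9837 × 60.044 = 299.24 W.
All ideal ⇒ P_in = P_out, so I_supply = 299.24/220 = 1.36 A.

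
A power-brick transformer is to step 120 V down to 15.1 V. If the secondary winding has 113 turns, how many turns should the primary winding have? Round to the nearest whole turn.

N_p/N_s = V_p/V_s, so N_p = 113 × 120/15.1 = 898.0 ≈ 898 turns.

N_p = 898 turns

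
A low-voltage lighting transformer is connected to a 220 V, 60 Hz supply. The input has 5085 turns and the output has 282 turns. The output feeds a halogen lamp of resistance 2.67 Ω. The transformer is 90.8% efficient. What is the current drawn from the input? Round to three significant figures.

V_out = 220 × 282/5085 = 12.201 V.
I_out = V_out/R = 12.201/2.67 = 4.5695 A.
P_out = V_out I_out = 12.201 × 4.5695 = 55.751 W.
P_in = P_out/η = 55.751/0.908 = 61.399 W.
I_in = P_in/V_in = 61.399/220 = 0.279 A.

I_in ≈ 0.279 A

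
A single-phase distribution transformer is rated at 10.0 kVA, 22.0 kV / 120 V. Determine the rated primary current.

I_p ≈ 0.455 A

I_p = S/V_p = 10000/22000 = 0.455 A.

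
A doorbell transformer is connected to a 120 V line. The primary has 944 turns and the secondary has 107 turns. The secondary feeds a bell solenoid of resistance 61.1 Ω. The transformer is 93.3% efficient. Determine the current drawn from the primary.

I_p ≈ 0.0270 A

V_s = 120 × 107/944 = 13.602 V.
I_s = V_s/R = 13.602/61.1 = 0.22261 A.
P_out = V_s I_s = 13.602 × 0.22261 = 3.0279 W.
P_in = P_out/η = 3.0279/0.933 = 3.2454 W.
I_p = P_in/V_p = 3.2454/120 = 0.0270 A.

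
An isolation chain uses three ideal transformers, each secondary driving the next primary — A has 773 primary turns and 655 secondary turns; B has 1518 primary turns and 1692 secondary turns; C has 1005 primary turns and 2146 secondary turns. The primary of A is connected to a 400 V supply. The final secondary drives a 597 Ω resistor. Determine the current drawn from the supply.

After A: V = 400.00 × 655/773 = 338.94 V.
After B: V = 338.94 × 1692/1518 = 377.79 V.
After C: V = 377.79 × 2146/1005 = 806.70 V.
I_load = 806.70/597 = 1.3513 A, so P_out = 806.70 × 1.3513 = 1090.1 W.
All ideal ⇒ P_in = P_out, so I_supply = 1090.1/400 = 2.73 A.

I_supply ≈ 2.73 A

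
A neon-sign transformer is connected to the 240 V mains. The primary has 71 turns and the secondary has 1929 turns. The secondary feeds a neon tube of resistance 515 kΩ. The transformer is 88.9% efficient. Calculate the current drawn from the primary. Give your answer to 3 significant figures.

V_s = 240 × 1929/71 = 6520.6 V.
I_s = V_s/R = 6520.6/515000 = 0.012661 A.
P_out = V_s I_s = 6520.6 × 0.012661 = 82.559 W.
P_in = P_out/η = 82.559/0.889 = 92.867 W.
I_p = P_in/V_p = 92.867/240 = 0.387 A.

I_p ≈ 0.387 A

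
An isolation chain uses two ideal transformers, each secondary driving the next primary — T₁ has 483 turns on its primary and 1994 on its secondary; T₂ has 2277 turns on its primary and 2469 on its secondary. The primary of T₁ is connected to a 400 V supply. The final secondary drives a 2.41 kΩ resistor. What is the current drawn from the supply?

After T₁: V = 400.00 × 1994/483 = 1651.3 V.
After T₂: V = 1651.3 × 2469/2277 = 1790.6 V.
I_load = 1790.6/2410 = 0.74298 A, so P_out = 1790.6 × 0.74298 = 1330.4 W.
All ideal ⇒ P_in = P_out, so I_supply = 1330.4/400 = 3.33 A.

I_supply ≈ 3.33 A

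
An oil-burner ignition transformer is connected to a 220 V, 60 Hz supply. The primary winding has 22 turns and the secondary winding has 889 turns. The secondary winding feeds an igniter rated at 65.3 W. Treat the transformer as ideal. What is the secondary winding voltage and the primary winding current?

V_s ≈ 8890 V, I_p ≈ 0.297 A

V_s = V_p × N_s/N_p = 220 × 889/22 = 8890.0 V.
I_s = P/V_s = 65.3/8890.0 = 0.0073453 A.
I_p = I_s × N_s/N_p = 0.0073453 × 889/22 = 0.297 A.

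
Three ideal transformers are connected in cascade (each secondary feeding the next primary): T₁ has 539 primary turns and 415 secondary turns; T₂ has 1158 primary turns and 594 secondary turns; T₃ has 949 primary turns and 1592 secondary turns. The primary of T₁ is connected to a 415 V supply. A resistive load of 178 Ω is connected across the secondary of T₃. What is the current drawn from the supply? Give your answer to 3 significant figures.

After T₁: V = 415.00 × 415/539 = 319.53 V.
After T₂: V = 319.53 × 594/1158 = 163.90 V.
After T₃: V = 163.90 × 1592/949 = 274.96 V.
I_load = 274.96/178 = 1.5447 A, so P_out = 274.96 × 1.5447 = 424.72 W.
All ideal ⇒ P_in = P_out, so I_supply = 424.72/415 = 1.02 A.

I_supply ≈ 1.02 A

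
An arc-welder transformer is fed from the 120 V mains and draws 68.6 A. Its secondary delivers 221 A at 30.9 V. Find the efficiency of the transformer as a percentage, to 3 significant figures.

η ≈ 83.0%

P_in = 120 × 68.6 = 8232.00 W.
P_out = 30.9 × 221 = 6828.90 W.
η = P_out/P_in = 6828.90/8232.00 = 0.830.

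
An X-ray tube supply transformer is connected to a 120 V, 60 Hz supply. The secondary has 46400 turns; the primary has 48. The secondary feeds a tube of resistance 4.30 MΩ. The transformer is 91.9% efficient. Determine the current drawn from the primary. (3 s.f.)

I_p ≈ 28.4 A

V_s = 120 × 46400/48 = 116000 V.
I_s = V_s/R = 116000/(4.30×10^6) = 0.026977 A.
P_out = V_s I_s = 116000 × 0.026977 = 3129.3 W.
P_in = P_out/η = 3129.3/0.919 = 3405.1 W.
I_p = P_in/V_p = 3405.1/120 = 28.4 A.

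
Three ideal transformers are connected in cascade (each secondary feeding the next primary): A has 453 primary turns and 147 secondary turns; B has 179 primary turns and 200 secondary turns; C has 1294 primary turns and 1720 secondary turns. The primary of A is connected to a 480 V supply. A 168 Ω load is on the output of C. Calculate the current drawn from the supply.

Secondary of A: V = 480.00 × 147/453 = 155.76 V.
Secondary of B: V = 155.76 × 200/179 = 174.04 V.
Secondary of C: V = 174.04 × 1720/1294 = 231.33 V.
I_load = 231.33/168 = 1.3770 A, so P_out = 231.33 × 1.3770 = 318.53 W.
All ideal ⇒ P_in = P_out, so I_supply = 318.53/480 = 0.664 A.

I_supply ≈ 0.664 A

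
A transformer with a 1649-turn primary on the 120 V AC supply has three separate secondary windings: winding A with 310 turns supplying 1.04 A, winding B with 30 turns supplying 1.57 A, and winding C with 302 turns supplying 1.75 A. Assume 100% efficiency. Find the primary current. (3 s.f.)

V_A = 120 × 310/1649 = 22.559 V; V_B = 120 × 30/1649 = 2.1831 V; V_C = 120 × 302/1649 = 21.977 V.
P_out = V_A I_A + V_B I_B + V_C I_C = 22.559×1.04 + 2.1831×1.57 + 21.977×1.75 = 23.461 + 3.4275 + 38.460 = 65.349 W.
Ideal ⇒ P_in = P_out, so I_p = P_out/V_p = 65.349/120 = 0.545 A.

I_p ≈ 0.545 A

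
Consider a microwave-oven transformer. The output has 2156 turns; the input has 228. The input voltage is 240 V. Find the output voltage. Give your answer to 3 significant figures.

V_out/V_in = N_out/N_in, so V_out = 240 × 2156/228 = 2270 V.

V_out ≈ 2270 V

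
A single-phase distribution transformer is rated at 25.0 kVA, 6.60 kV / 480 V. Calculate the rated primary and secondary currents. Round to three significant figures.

I_p = S/V_p = 25000/6600 = 3.79 A.
I_s = S/V_s = 25000/480 = 52.1 A.

I_p ≈ 3.79 A, I_s ≈ 52.1 A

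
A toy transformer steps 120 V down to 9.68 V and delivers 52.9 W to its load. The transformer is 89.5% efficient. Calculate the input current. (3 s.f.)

I_in ≈ 0.493 A

P_in = P_out/η = 52.9/0.895 = 59.106 W.
I_in = P_in/V_in = 59.106/120 = 0.493 A.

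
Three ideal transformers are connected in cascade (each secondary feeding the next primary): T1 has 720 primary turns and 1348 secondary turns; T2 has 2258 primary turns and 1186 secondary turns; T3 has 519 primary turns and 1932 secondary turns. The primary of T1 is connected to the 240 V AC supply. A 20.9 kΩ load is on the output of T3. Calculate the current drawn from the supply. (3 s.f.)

I_supply ≈ 0.154 A

Secondary of T1: V = 240.00 × 1348/720 = 449.33 V.
Secondary of T2: V = 449.33 × 1186/2258 = 236.01 V.
Secondary of T3: V = 236.01 × 1932/519 = 878.56 V.
I_load = 878.56/20900 = 0.042036 A, so P_out = 878.56 × 0.042036 = 36.931 W.
All ideal ⇒ P_in = P_out, so I_supply = 36.931/240 = 0.154 A.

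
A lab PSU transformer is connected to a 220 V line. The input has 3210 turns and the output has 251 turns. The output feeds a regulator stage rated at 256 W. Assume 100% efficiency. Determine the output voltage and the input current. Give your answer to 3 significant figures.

V_out = V_in × N_out/N_in = 220 × 251/3210 = 17.202 V.
I_out = P/V_out = 256/17.202 = 14.882 A.
I_in = I_out × N_out/N_in = 14.882 × 251/3210 = 1.16 A.

V_out ≈ 17.2 V, I_in ≈ 1.16 A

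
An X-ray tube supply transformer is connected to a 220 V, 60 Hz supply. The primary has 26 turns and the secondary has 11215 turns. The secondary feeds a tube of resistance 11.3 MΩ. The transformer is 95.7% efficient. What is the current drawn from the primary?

V_s = 220 × 11215/26 = 94896 V.
I_s = V_s/R = 94896/(1.13×10^7) = 0.0083979 A.
P_out = V_s I_s = 94896 × 0.0083979 = 796.93 W.
P_in = P_out/η = 796.93/0.957 = 832.74 W.
I_p = P_in/V_p = 832.74/220 = 3.79 A.

I_p ≈ 3.79 A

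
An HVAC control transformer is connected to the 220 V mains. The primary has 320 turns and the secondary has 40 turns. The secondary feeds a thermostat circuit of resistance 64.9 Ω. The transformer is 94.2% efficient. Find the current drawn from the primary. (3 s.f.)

V_s = 220 × 40/320 = 27.500 V.
I_s = V_s/R = 27.500/64.9 = 0.42373 A.
P_out = V_s I_s = 27.500 × 0.42373 = 11.653 W.
P_in = P_out/η = 11.653/0.942 = 12.370 W.
I_p = P_in/V_p = 12.370/220 = 0.0562 A.

I_p ≈ 0.0562 A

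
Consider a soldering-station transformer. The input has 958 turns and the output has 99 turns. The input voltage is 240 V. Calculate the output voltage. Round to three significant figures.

V_out ≈ 24.8 V

V_out/V_in = N_out/N_in, so V_out = 240 × 99/958 = 24.8 V.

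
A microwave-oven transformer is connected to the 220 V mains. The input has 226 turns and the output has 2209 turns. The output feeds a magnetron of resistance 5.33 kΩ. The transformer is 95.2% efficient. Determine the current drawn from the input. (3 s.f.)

I_in ≈ 4.14 A

V_out = 220 × 2209/226 = 2150.4 V.
I_out = V_out/R = 2150.4/5330 = 0.40344 A.
P_out = V_out I_out = 2150.4 × 0.40344 = 867.55 W.
P_in = P_out/η = 867.55/0.952 = 911.29 W.
I_in = P_in/V_in = 911.29/220 = 4.14 A.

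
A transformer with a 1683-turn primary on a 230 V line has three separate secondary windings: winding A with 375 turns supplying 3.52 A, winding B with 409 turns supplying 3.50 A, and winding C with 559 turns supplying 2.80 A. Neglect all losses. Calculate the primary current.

I_p ≈ 2.56 A

V_A = 230 × 375/1683 = 51.248 V; V_B = 230 × 409/1683 = 55.894 V; V_C = 230 × 559/1683 = 76.393 V.
P_out = V_A I_A + V_B I_B + V_C I_C = 51.248×3.52 + 55.894×3.50 + 76.393×2.80 = 180.39 + 195.63 + 213.90 = 589.92 W.
Ideal ⇒ P_in = P_out, so I_p = P_out/V_p = 589.92/230 = 2.56 A.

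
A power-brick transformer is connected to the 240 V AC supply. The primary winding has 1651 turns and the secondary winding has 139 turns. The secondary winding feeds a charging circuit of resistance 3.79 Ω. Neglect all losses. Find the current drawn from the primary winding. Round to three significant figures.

I_p ≈ 0.449 A

V_s = V_p × N_s/N_p = 240 × 139/1651 = 20.206 V.
I_s = V_s/R = 20.206/3.79 = 5.3314 A.
For an ideal transformer I_p N_p = I_s N_s, so I_p = 5.3314 × 139/1651 = 0.449 A.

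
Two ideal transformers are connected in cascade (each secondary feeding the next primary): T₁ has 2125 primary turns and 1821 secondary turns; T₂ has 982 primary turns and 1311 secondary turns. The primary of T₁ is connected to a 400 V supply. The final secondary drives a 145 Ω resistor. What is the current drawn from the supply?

Secondary of T₁: V = 400.00 × 1821/2125 = 342.78 V.
Secondary of T₂: V = 342.78 × 1311/982 = 457.62 V.
I_load = 457.62/145 = 3.1560 A, so P_out = 457.62 × 3.1560 = 1444.2 W.
All ideal ⇒ P_in = P_out, so I_supply = 1444.2/400 = 3.61 A.

I_supply ≈ 3.61 A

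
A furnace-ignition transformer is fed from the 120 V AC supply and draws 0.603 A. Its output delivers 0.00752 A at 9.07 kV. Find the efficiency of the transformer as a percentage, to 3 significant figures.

P_in = 120 × 0.603 = 72.3600 W.
P_out = 9070 × 0.00752 = 68.2064 W.
η = P_out/P_in = 68.2064/72.3600 = 0.943.

η ≈ 94.3%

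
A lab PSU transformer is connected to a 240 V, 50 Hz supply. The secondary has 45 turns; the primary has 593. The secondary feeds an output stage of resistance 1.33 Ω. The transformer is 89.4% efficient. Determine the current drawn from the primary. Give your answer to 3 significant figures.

I_p ≈ 1.16 A

V_s = 240 × 45/593 = 18.212 V.
I_s = V_s/R = 18.212/1.33 = 13.694 A.
P_out = V_s I_s = 18.212 × 13.694 = 249.39 W.
P_in = P_out/η = 249.39/0.894 = 278.96 W.
I_p = P_in/V_p = 278.96/240 = 1.16 A.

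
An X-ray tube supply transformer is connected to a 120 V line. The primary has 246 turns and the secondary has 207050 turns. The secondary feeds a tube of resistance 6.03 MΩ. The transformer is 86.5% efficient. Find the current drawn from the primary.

V_s = 120 × 207050/246 = 101000 V.
I_s = V_s/R = 101000/(6.03×10^6) = 0.016750 A.
P_out = V_s I_s = 101000 × 0.016750 = 1691.7 W.
P_in = P_out/η = 1691.7/0.865 = 1955.7 W.
I_p = P_in/V_p = 1955.7/120 = 16.3 A.

I_p ≈ 16.3 A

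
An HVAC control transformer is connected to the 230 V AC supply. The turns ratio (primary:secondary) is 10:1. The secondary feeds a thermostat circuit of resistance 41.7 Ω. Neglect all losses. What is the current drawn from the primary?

I_p ≈ 0.0552 A

V_s = V_p × N_s/N_p = 230 × 1/10 = 23.000 V.
I_s = V_s/R = 23.000/41.7 = 0.55156 A.
For an ideal transformer I_p N_p = I_s N_s, so I_p = 0.55156 × 1/10 = 0.0552 A.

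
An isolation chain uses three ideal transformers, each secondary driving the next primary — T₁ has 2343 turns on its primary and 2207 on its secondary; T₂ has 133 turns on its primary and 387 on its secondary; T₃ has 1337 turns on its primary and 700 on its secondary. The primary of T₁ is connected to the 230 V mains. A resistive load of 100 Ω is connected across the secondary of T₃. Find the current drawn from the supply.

Secondary of T₁: V = 230.00 × 2207/2343 = 216.65 V.
Secondary of T₂: V = 216.65 × 387/133 = 630.40 V.
Secondary of T₃: V = 630.40 × 700/1337 = 330.05 V.
I_load = 330.05/100 = 3.3005 A, so P_out = 330.05 × 3.3005 = 1089.4 W.
All ideal ⇒ P_in = P_out, so I_supply = 1089.4/230 = 4.74 A.

I_supply ≈ 4.74 A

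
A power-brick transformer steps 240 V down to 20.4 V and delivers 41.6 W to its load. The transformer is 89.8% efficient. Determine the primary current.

P_in = P_out/η = 41.6/0.898 = 46.325 W.
I_p = P_in/V_p = 46.325/240 = 0.193 A.

I_p ≈ 0.193 A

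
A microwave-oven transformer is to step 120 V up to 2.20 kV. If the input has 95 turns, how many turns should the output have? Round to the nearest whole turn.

N_out = 1742 turns

N_out/N_in = V_out/V_in, so N_out = 95 × 2200/120 = 1741.7 ≈ 1742 turns.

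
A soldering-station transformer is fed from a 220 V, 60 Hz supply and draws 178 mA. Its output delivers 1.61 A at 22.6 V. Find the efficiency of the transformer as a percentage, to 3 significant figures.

P_in = 220 × 0.178 = 39.1600 W.
P_out = 22.6 × 1.61 = 36.3860 W.
η = P_out/P_in = 36.3860/39.1600 = 0.929.

η ≈ 92.9%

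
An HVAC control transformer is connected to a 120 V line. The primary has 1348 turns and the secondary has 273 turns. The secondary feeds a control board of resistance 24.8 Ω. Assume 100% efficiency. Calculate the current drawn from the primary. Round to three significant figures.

I_p ≈ 0.198 A

V_s = V_p × N_s/N_p = 120 × 273/1348 = 24.303 V.
I_s = V_s/R = 24.303/24.8 = 0.97995 A.
For an ideal transformer I_p N_p = I_s N_s, so I_p = 0.97995 × 273/1348 = 0.198 A.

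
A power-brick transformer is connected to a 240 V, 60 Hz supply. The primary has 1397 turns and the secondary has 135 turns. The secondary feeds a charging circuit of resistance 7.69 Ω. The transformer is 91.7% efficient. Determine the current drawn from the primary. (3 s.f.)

V_s = 240 × 135/1397 = 23.193 V.
I_s = V_s/R = 23.193/7.69 = 3.0159 A.
P_out = V_s I_s = 23.193 × 3.0159 = 69.947 W.
P_in = P_out/η = 69.947/0.917 = 76.278 W.
I_p = P_in/V_p = 76.278/240 = 0.318 A.

I_p ≈ 0.318 A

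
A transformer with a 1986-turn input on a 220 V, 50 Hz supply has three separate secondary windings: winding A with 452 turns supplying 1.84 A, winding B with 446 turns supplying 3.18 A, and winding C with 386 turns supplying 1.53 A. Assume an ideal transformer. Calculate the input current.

I_in ≈ 1.43 A

V_A = 220 × 452/1986 = 50.070 V; V_B = 220 × 446/1986 = 49.406 V; V_C = 220 × 386/1986 = 42.759 V.
P_out = V_A I_A + V_B I_B + V_C I_C = 50.070×1.84 + 49.406×3.18 + 42.759×1.53 = 92.130 + 157.11 + 65.422 = 314.66 W.
Ideal ⇒ P_in = P_out, so I_in = P_out/V_in = 314.66/220 = 1.43 A.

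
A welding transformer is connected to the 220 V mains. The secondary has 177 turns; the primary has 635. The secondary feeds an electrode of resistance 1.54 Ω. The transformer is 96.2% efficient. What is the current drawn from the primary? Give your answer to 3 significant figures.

V_s = 220 × 177/635 = 61.323 V.
I_s = V_s/R = 61.323/1.54 = 39.820 A.
P_out = V_s I_s = 61.323 × 39.820 = 2441.9 W.
P_in = P_out/η = 2441.9/0.962 = 2538.3 W.
I_p = P_in/V_p = 2538.3/220 = 11.5 A.

I_p ≈ 11.5 A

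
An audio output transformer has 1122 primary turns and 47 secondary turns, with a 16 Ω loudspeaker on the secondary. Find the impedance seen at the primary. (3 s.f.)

Z_p ≈ 9120 Ω

Z_p = (N_p/N_s)² × Z_s = (1122/47)² × 16 = 9120 Ω.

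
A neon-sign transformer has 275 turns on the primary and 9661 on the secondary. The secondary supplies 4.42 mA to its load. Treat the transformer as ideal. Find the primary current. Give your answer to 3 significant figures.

For an ideal transformer I_p/I_s = N_s/N_p, so I_p = 0.00442 × 9661/275 = 0.155 A.

I_p ≈ 0.155 A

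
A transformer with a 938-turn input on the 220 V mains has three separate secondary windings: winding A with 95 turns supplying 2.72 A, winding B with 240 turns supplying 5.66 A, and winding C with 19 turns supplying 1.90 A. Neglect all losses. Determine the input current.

V_A = 220 × 95/938 = 22.281 V; V_B = 220 × 240/938 = 56.290 V; V_C = 220 × 19/938 = 4.4563 V.
P_out = V_A I_A + V_B I_B + V_C I_C = 22.281×2.72 + 56.290×5.66 + 4.4563×1.90 = 60.606 + 318.60 + 8.4670 = 387.67 W.
Ideal ⇒ P_in = P_out, so I_in = P_out/V_in = 387.67/220 = 1.76 A.

I_in ≈ 1.76 A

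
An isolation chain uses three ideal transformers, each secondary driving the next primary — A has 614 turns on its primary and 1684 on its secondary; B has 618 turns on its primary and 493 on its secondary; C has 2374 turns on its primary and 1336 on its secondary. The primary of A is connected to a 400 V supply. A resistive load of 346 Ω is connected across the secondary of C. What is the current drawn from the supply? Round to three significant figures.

I_supply ≈ 1.75 A

After A: V = 400.00 × 1684/614 = 1097.1 V.
After B: V = 1097.1 × 493/618 = 875.17 V.
After C: V = 875.17 × 1336/2374 = 492.51 V.
I_load = 492.51/346 = 1.4234 A, so P_out = 492.51 × 1.4234 = 701.07 W.
All ideal ⇒ P_in = P_out, so I_supply = 701.07/400 = 1.75 A.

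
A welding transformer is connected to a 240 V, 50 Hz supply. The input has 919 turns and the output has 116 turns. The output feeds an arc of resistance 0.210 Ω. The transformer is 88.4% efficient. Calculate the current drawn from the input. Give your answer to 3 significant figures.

I_in ≈ 20.6 A

V_out = 240 × 116/919 = 30.294 V.
I_out = V_out/R = 30.294/0.210 = 144.26 A.
P_out = V_out I_out = 30.294 × 144.26 = 4370.1 W.
P_in = P_out/η = 4370.1/0.884 = 4943.5 W.
I_in = P_in/V_in = 4943.5/240 = 20.6 A.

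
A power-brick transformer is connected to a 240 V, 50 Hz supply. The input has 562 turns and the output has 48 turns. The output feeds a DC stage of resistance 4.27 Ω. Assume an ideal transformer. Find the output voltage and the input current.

V_out ≈ 20.5 V, I_in ≈ 0.410 A

V_out = V_in × N_out/N_in = 240 × 48/562 = 20.498 V.
I_out = V_out/R = 20.498/4.27 = 4.8005 A.
I_in = I_out × N_out/N_in = 4.8005 × 48/562 = 0.410 A.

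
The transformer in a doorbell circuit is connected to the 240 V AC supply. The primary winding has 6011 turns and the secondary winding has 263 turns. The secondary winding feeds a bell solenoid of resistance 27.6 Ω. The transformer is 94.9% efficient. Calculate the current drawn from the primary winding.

I_p ≈ 0.0175 A

V_s = 240 × 263/6011 = 10.501 V.
I_s = V_s/R = 10.501/27.6 = 0.38046 A.
P_out = V_s I_s = 10.501 × 0.38046 = 3.9951 W.
P_in = P_out/η = 3.9951/0.949 = 4.2098 W.
I_p = P_in/V_p = 4.2098/240 = 0.0175 A.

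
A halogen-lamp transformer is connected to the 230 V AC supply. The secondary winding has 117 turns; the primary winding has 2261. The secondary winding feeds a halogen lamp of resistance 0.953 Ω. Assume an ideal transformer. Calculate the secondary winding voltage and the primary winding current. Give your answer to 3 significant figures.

V_s = V_p × N_s/N_p = 230 × 117/2261 = 11.902 V.
I_s = V_s/R = 11.902/0.953 = 12.489 A.
I_p = I_s × N_s/N_p = 12.489 × 117/2261 = 0.646 A.

V_s ≈ 11.9 V, I_p ≈ 0.646 A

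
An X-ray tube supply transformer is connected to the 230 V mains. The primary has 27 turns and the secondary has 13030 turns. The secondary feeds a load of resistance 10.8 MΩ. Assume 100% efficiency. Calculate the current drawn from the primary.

V_s = V_p × N_s/N_p = 230 × 13030/27 = 111000 V.
I_s = V_s/R = 111000/(1.08×10^7) = 0.010277 A.
For an ideal transformer I_p N_p = I_s N_s, so I_p = 0.010277 × 13030/27 = 4.96 A.

I_p ≈ 4.96 A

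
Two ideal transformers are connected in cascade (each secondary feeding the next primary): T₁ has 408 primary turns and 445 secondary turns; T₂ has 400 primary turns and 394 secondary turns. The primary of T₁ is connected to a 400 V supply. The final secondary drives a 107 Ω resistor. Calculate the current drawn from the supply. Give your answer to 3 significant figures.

I_supply ≈ 4.31 A

After T₁: V = 400.00 × 445/408 = 436.27 V.
After T₂: V = 436.27 × 394/400 = 429.73 V.
I_load = 429.73/107 = 4.0162 A, so P_out = 429.73 × 4.0162 = 1725.9 W.
All ideal ⇒ P_in = P_out, so I_supply = 1725.9/400 = 4.31 A.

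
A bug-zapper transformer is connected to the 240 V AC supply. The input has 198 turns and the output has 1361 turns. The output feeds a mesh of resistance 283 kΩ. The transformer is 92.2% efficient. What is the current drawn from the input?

I_in ≈ 0.0435 A

V_out = 240 × 1361/198 = 1649.7 V.
I_out = V_out/R = 1649.7/283000 = 0.0058293 A.
P_out = V_out I_out = 1649.7 × 0.0058293 = 9.6166 W.
P_in = P_out/η = 9.6166/0.922 = 10.430 W.
I_in = P_in/V_in = 10.430/240 = 0.0435 A.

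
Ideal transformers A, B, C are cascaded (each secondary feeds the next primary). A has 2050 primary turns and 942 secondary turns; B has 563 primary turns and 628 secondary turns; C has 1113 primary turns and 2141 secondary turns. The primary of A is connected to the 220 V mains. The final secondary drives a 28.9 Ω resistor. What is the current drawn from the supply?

I_supply ≈ 7.40 A

After A: V = 220.00 × 942/2050 = 101.09 V.
After B: V = 101.09 × 628/563 = 112.76 V.
After C: V = 112.76 × 2141/1113 = 216.92 V.
I_load = 216.92/28.9 = 7.5058 A, so P_out = 216.92 × 7.5058 = 1628.1 W.
All ideal ⇒ P_in = P_out, so I_supply = 1628.1/220 = 7.40 A.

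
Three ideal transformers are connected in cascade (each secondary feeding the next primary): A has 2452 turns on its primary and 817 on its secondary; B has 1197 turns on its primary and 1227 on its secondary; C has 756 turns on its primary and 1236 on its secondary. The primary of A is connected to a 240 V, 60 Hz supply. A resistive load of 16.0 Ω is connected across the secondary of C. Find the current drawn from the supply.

Secondary of A: V = 240.00 × 817/2452 = 79.967 V.
Secondary of B: V = 79.967 × 1227/1197 = 81.972 V.
Secondary of C: V = 81.972 × 1236/756 = 134.02 V.
I_load = 134.02/16.0 = 8.3761 A, so P_out = 134.02 × 8.3761 = 1122.5 W.
All ideal ⇒ P_in = P_out, so I_supply = 1122.5/240 = 4.68 A.

I_supply ≈ 4.68 A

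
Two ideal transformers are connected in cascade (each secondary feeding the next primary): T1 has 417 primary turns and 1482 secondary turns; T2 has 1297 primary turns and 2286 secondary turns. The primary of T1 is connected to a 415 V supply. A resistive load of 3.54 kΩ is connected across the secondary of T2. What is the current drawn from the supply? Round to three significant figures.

I_supply ≈ 4.60 A

After T1: V = 415.00 × 1482/417 = 1474.9 V.
After T2: V = 1474.9 × 2286/1297 = 2599.5 V.
I_load = 2599.5/3540 = 0.73433 A, so P_out = 2599.5 × 0.73433 = 1908.9 W.
All ideal ⇒ P_in = P_out, so I_supply = 1908.9/415 = 4.60 A.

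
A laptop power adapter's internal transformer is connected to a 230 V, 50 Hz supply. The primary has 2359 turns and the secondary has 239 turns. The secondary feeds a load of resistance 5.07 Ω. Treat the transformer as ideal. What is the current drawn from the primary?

V_s = V_p × N_s/N_p = 230 × 239/2359 = 23.302 V.
I_s = V_s/R = 23.302/5.07 = 4.5961 A.
For an ideal transformer I_p N_p = I_s N_s, so I_p = 4.5961 × 239/2359 = 0.466 A.

I_p ≈ 0.466 A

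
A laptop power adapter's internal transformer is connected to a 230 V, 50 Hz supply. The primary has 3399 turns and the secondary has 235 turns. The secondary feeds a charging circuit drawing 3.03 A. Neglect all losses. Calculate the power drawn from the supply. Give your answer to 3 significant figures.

I_p = I_s × N_s/N_p = 3.03 × 235/3399 = 0.20949 A.
P = V_p I_p = 230 × 0.20949 = 48.2 W.

P ≈ 48.2 W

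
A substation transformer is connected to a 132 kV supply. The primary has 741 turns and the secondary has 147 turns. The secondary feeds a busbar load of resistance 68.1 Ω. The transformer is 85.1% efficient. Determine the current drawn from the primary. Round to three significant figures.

V_s = 132000 × 147/741 = 26186 V.
I_s = V_s/R = 26186/68.1 = 384.53 A.
P_out = V_s I_s = 26186 × 384.53 = 1.0069×10^7 W.
P_in = P_out/η = 1.0069×10^7/0.851 = 1.1832×10^7 W.
I_p = P_in/V_p = 1.1832×10^7/132000 = 89.6 A.

I_p ≈ 89.6 A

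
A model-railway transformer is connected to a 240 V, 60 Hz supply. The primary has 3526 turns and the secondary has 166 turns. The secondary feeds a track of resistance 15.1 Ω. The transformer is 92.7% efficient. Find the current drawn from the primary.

V_s = 240 × 166/3526 = 11.299 V.
I_s = V_s/R = 11.299/15.1 = 0.74827 A.
P_out = V_s I_s = 11.299 × 0.74827 = 8.4547 W.
P_in = P_out/η = 8.4547/0.927 = 9.1205 W.
I_p = P_in/V_p = 9.1205/240 = 0.0380 A.

I_p ≈ 0.0380 A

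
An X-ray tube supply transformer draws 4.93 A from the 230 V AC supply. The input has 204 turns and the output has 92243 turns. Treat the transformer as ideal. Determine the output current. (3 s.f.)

I_out/I_in = N_in/N_out, so I_out = 4.93 × 204/92243 = 0.0109 A.

I_out ≈ 0.0109 A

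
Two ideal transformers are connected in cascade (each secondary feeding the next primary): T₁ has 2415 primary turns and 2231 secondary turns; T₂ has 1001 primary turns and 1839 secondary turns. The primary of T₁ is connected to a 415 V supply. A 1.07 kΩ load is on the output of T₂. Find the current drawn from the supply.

Secondary of T₁: V = 415.00 × 2231/2415 = 383.38 V.
Secondary of T₂: V = 383.38 × 1839/1001 = 704.33 V.
I_load = 704.33/1070 = 0.65826 A, so P_out = 704.33 × 0.65826 = 463.63 W.
All ideal ⇒ P_in = P_out, so I_supply = 463.63/415 = 1.12 A.

I_supply ≈ 1.12 A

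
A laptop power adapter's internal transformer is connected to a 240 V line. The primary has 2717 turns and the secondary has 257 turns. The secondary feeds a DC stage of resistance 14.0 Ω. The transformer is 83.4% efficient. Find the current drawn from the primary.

V_s = 240 × 257/2717 = 22.702 V.
I_s = V_s/R = 22.702/14.0 = 1.6215 A.
P_out = V_s I_s = 22.702 × 1.6215 = 36.811 W.
P_in = P_out/η = 36.811/0.834 = 44.138 W.
I_p = P_in/V_p = 44.138/240 = 0.184 A.

I_p ≈ 0.184 A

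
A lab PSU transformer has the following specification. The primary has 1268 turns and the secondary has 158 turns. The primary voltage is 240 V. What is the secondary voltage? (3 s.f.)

V_s/V_p = N_s/N_p, so V_s = 240 × 158/1268 = 29.9 V.

V_s ≈ 29.9 V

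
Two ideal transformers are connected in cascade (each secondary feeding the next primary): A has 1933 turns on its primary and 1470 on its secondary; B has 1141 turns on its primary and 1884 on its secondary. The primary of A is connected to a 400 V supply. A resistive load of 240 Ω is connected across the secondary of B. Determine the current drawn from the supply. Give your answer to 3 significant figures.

After A: V = 400.00 × 1470/1933 = 304.19 V.
After B: V = 304.19 × 1884/1141 = 502.27 V.
I_load = 502.27/240 = 2.0928 A, so P_out = 502.27 × 2.0928 = 1051.2 W.
All ideal ⇒ P_in = P_out, so I_supply = 1051.2/400 = 2.63 A.

I_supply ≈ 2.63 A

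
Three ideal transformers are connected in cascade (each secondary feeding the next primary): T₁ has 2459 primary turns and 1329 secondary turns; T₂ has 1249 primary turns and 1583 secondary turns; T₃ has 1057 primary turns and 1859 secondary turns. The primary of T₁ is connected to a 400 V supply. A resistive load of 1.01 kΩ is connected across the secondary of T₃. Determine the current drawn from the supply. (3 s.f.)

Secondary of T₁: V = 400.00 × 1329/2459 = 216.19 V.
Secondary of T₂: V = 216.19 × 1583/1249 = 274.00 V.
Secondary of T₃: V = 274.00 × 1859/1057 = 481.89 V.
I_load = 481.89/1010 = 0.47712 A, so P_out = 481.89 × 0.47712 = 229.92 W.
All ideal ⇒ P_in = P_out, so I_supply = 229.92/400 = 0.575 A.

I_supply ≈ 0.575 A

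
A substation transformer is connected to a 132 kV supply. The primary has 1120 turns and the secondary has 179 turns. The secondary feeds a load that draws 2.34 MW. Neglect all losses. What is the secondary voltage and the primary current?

V_s ≈ 21100 V, I_p ≈ 17.7 A

V_s = V_p × N_s/N_p = 132000 × 179/1120 = 21096 V.
I_s = P/V_s = 2.34×10^6/21096 = 110.92 A.
I_p = I_s × N_s/N_p = 110.92 × 179/1120 = 17.7 A.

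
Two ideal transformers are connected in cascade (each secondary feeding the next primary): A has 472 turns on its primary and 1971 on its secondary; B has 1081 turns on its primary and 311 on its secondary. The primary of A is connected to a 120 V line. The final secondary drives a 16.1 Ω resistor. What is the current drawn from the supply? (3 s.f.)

I_supply ≈ 10.8 A

After A: V = 120.00 × 1971/472 = 501.10 V.
After B: V = 501.10 × 311/1081 = 144.17 V.
I_load = 144.17/16.1 = 8.9544 A, so P_out = 144.17 × 8.9544 = 1290.9 W.
All ideal ⇒ P_in = P_out, so I_supply = 1290.9/120 = 10.8 A.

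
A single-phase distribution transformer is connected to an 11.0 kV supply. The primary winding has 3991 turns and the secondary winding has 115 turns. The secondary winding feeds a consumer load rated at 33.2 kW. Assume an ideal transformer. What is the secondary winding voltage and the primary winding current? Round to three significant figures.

V_s ≈ 317 V, I_p ≈ 3.02 A

V_s = V_p × N_s/N_p = 11000 × 115/3991 = 316.96 V.
I_s = P/V_s = 33200/316.96 = 104.74 A.
I_p = I_s × N_s/N_p = 104.74 × 115/3991 = 3.02 A.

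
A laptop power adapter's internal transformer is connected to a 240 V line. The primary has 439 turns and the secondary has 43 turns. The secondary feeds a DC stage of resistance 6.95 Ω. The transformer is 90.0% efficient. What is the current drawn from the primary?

V_s = 240 × 43/439 = 23.508 V.
I_s = V_s/R = 23.508/6.95 = 3.3824 A.
P_out = V_s I_s = 23.508 × 3.3824 = 79.514 W.
P_in = P_out/η = 79.514/0.900 = 88.349 W.
I_p = P_in/V_p = 88.349/240 = 0.368 A.

I_p ≈ 0.368 A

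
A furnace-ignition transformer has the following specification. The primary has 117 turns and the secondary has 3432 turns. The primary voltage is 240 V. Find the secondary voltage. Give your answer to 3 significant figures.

V_s/V_p = N_s/N_p, so V_s = 240 × 3432/117 = 7040 V.

V_s ≈ 7040 V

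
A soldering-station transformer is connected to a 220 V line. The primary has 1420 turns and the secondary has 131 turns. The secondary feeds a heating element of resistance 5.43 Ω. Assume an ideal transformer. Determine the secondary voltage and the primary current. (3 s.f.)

V_s ≈ 20.3 V, I_p ≈ 0.345 A

V_s = V_p × N_s/N_p = 220 × 131/1420 = 20.296 V.
I_s = V_s/R = 20.296/5.43 = 3.7377 A.
I_p = I_s × N_s/N_p = 3.7377 × 131/1420 = 0.345 A.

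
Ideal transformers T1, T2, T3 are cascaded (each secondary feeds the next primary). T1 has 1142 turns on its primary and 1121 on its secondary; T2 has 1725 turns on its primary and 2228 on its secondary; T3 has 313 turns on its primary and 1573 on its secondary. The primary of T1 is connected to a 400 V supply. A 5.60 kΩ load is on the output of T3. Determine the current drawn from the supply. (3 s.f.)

Secondary of T1: V = 400.00 × 1121/1142 = 392.64 V.
Secondary of T2: V = 392.64 × 2228/1725 = 507.14 V.
Secondary of T3: V = 507.14 × 1573/313 = 2548.6 V.
I_load = 2548.6/5600 = 0.45512 A, so P_out = 2548.6 × 0.45512 = 1159.9 W.
All ideal ⇒ P_in = P_out, so I_supply = 1159.9/400 = 2.90 A.

I_supply ≈ 2.90 A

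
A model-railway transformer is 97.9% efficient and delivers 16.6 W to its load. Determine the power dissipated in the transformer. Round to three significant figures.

P_in = P_out/η = 16.6/0.979 = 16.9561 W.
P_loss = P_in − P_out = 16.9561 − 16.6 = 0.356 W.

P_loss ≈ 0.356 W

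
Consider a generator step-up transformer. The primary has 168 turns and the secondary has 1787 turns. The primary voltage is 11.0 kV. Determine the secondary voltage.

V_s/V_p = N_s/N_p, so V_s = 11000 × 1787/168 = 117000 V.

V_s ≈ 117000 V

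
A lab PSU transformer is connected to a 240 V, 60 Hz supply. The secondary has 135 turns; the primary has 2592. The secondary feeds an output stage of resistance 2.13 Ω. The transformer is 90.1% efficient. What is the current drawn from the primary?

V_s = 240 × 135/2592 = 12.500 V.
I_s = V_s/R = 12.500/2.13 = 5.8685 A.
P_out = V_s I_s = 12.500 × 5.8685 = 73.357 W.
P_in = P_out/η = 73.357/0.901 = 81.417 W.
I_p = P_in/V_p = 81.417/240 = 0.339 A.

I_p ≈ 0.339 A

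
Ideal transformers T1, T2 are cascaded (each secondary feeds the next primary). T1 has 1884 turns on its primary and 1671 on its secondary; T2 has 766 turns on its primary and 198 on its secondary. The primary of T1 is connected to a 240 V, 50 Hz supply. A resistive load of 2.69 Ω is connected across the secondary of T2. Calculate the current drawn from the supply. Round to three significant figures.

I_supply ≈ 4.69 A

After T1: V = 240.00 × 1671/1884 = 212.87 V.
After T2: V = 212.87 × 198/766 = 55.023 V.
I_load = 55.023/2.69 = 20.455 A, so P_out = 55.023 × 20.455 = 1125.5 W.
All ideal ⇒ P_in = P_out, so I_supply = 1125.5/240 = 4.69 A.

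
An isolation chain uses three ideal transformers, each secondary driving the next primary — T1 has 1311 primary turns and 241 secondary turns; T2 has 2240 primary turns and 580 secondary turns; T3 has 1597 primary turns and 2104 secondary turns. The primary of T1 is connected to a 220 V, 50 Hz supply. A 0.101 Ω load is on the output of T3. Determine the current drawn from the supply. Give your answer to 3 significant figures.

Secondary of T1: V = 220.00 × 241/1311 = 40.442 V.
Secondary of T2: V = 40.442 × 580/2240 = 10.472 V.
Secondary of T3: V = 10.472 × 2104/1597 = 13.796 V.
I_load = 13.796/0.101 = 136.60 A, so P_out = 13.796 × 136.60 = 1884.5 W.
All ideal ⇒ P_in = P_out, so I_supply = 1884.5/220 = 8.57 A.

I_supply ≈ 8.57 A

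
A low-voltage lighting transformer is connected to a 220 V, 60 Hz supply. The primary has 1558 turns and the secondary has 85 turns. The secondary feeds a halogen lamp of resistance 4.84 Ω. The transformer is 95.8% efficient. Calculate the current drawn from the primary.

V_s = 220 × 85/1558 = 12.003 V.
I_s = V_s/R = 12.003/4.84 = 2.4799 A.
P_out = V_s I_s = 12.003 × 2.4799 = 29.765 W.
P_in = P_out/η = 29.765/0.958 = 31.070 W.
I_p = P_in/V_p = 31.070/220 = 0.141 A.

I_p ≈ 0.141 A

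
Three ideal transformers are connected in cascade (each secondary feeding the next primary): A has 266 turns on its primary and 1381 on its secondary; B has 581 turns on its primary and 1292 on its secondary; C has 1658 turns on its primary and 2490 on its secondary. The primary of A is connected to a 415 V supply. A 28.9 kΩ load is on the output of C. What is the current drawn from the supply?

I_supply ≈ 4.32 A

Secondary of A: V = 415.00 × 1381/266 = 2154.6 V.
Secondary of B: V = 2154.6 × 1292/581 = 4791.2 V.
Secondary of C: V = 4791.2 × 2490/1658 = 7195.5 V.
I_load = 7195.5/28900 = 0.24898 A, so P_out = 7195.5 × 0.24898 = 1791.5 W.
All ideal ⇒ P_in = P_out, so I_supply = 1791.5/415 = 4.32 A.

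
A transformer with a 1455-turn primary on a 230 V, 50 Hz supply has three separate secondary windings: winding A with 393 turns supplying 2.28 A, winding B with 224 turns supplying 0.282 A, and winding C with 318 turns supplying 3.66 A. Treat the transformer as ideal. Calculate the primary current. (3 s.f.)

I_p ≈ 1.46 A

V_A = 230 × 393/1455 = 62.124 V; V_B = 230 × 224/1455 = 35.409 V; V_C = 230 × 318/1455 = 50.268 V.
P_out = V_A I_A + V_B I_B + V_C I_C = 62.124×2.28 + 35.409×0.282 + 50.268×3.66 = 141.64 + 9.9853 + 183.98 = 335.61 W.
Ideal ⇒ P_in = P_out, so I_p = P_out/V_p = 335.61/230 = 1.46 A.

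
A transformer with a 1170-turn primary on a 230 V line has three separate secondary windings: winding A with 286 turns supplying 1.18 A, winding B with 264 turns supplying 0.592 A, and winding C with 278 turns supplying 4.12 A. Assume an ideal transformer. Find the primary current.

V_A = 230 × 286/1170 = 56.222 V; V_B = 230 × 264/1170 = 51.897 V; V_C = 230 × 278/1170 = 54.650 V.
P_out = V_A I_A + V_B I_B + V_C I_C = 56.222×1.18 + 51.897×0.592 + 54.650×4.12 = 66.342 + 30.723 + 225.16 = 322.22 W.
Ideal ⇒ P_in = P_out, so I_p = P_out/V_p = 322.22/230 = 1.40 A.

I_p ≈ 1.40 A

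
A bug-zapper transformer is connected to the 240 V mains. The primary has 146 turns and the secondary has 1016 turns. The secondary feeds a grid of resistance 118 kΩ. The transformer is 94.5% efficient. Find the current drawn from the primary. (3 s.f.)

V_s = 240 × 1016/146 = 1670.1 V.
I_s = V_s/R = 1670.1/118000 = 0.014154 A.
P_out = V_s I_s = 1670.1 × 0.014154 = 23.639 W.
P_in = P_out/η = 23.639/0.945 = 25.014 W.
I_p = P_in/V_p = 25.014/240 = 0.104 A.

I_p ≈ 0.104 A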